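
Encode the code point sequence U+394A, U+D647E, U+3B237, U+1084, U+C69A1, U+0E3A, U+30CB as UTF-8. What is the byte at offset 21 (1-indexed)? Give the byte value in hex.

1-indexed offset 21 is 0-indexed offset 20.
U+394A → 3-byte form E3 A5 8A at offsets 0–2.
U+D647E → 4-byte form F3 96 91 BE at offsets 3–6.
U+3B237 → 4-byte form F0 BB 88 B7 at offsets 7–10.
U+1084 → 3-byte form E1 82 84 at offsets 11–13.
U+C69A1 → 4-byte form F3 86 A6 A1 at offsets 14–17.
U+0E3A → 3-byte form E0 B8 BA at offsets 18–20.
Offset 20 falls in char 6's range; it's byte 3 of E0 B8 BA = 0xBA.

0xBA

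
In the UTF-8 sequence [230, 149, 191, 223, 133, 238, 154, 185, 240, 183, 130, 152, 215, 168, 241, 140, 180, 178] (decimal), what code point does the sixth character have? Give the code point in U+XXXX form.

U+4CD32

Offset 0: leading byte 0xE6 = 11100110 → 3-byte char #1 = E6 95 BF.
Offset 3: leading byte 0xDF = 11011111 → 2-byte char #2 = DF 85.
Offset 5: leading byte 0xEE = 11101110 → 3-byte char #3 = EE 9A B9.
Offset 8: leading byte 0xF0 = 11110000 → 4-byte char #4 = F0 B7 82 98.
Offset 12: leading byte 0xD7 = 11010111 → 2-byte char #5 = D7 A8.
Offset 14: leading byte 0xF1 = 11110001 → 4-byte char #6 = F1 8C B4 B2.
Leading byte 0xF1 = 11110001 matches 11110xxx → 4-byte sequence.
Byte 1: 0xF1 = 11110001, payload 001 (3 bits).
Byte 2: 0x8C = 10001100 (10xxxxxx ✓), payload 001100.
Byte 3: 0xB4 = 10110100 (10xxxxxx ✓), payload 110100.
Byte 4: 0xB2 = 10110010 (10xxxxxx ✓), payload 110010.
Concatenate: 001001100110100110010 = 0x4CD32 (21 bits → U+4CD32).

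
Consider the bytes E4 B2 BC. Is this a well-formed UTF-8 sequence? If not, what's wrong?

valid

Leading byte 0xE4 = 11100100 → 3-byte form.
Continuation bytes 0xB2=10110010, 0xBC=10111100 all match 10xxxxxx.
Decoded value 0x4CBC is ≥ 0x800 (shortest form) and not a surrogate.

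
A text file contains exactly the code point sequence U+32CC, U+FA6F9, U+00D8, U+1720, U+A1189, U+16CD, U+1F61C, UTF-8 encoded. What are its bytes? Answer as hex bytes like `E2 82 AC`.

U+32CC: 3-byte form → E3 8B 8C.
U+FA6F9: 4-byte form → F3 BA 9B B9.
U+00D8: 2-byte form → C3 98.
U+1720: 3-byte form → E1 9C A0.
U+A1189: 4-byte form → F2 A1 86 89.
U+16CD: 3-byte form → E1 9B 8D.
U+1F61C: 4-byte form → F0 9F 98 9C.
Concatenated (23 bytes): E3 8B 8C F3 BA 9B B9 C3 98 E1 9C A0 F2 A1 86 89 E1 9B 8D F0 9F 98 9C.

E3 8B 8C F3 BA 9B B9 C3 98 E1 9C A0 F2 A1 86 89 E1 9B 8D F0 9F 98 9C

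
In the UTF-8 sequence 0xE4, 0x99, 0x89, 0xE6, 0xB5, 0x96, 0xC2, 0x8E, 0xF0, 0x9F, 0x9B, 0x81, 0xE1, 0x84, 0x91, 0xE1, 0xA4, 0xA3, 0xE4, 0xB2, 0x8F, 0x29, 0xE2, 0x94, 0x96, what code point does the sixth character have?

Offset 0: leading byte 0xE4 = 11100100 → 3-byte char #1 = E4 99 89.
Offset 3: leading byte 0xE6 = 11100110 → 3-byte char #2 = E6 B5 96.
Offset 6: leading byte 0xC2 = 11000010 → 2-byte char #3 = C2 8E.
Offset 8: leading byte 0xF0 = 11110000 → 4-byte char #4 = F0 9F 9B 81.
Offset 12: leading byte 0xE1 = 11100001 → 3-byte char #5 = E1 84 91.
Offset 15: leading byte 0xE1 = 11100001 → 3-byte char #6 = E1 A4 A3.
Leading byte 0xE1 = 11100001 matches 1110xxxx → 3-byte sequence.
Byte 1: 0xE1 = 11100001, payload 0001 (4 bits).
Byte 2: 0xA4 = 10100100 (10xxxxxx ✓), payload 100100.
Byte 3: 0xA3 = 10100011 (10xxxxxx ✓), payload 100011.
Concatenate: 0001100100100011 = 0x1923 (16 bits → U+1923).

U+1923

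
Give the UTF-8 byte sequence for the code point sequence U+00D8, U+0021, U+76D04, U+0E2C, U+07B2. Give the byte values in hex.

U+00D8: 2-byte form → C3 98.
U+0021: 1-byte form → 21.
U+76D04: 4-byte form → F1 B6 B4 84.
U+0E2C: 3-byte form → E0 B8 AC.
U+07B2: 2-byte form → DE B2.
Concatenated (12 bytes): C3 98 21 F1 B6 B4 84 E0 B8 AC DE B2.

C3 98 21 F1 B6 B4 84 E0 B8 AC DE B2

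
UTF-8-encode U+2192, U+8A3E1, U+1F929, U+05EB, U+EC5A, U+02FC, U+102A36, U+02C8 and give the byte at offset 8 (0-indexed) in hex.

U+2192 → 3-byte form E2 86 92 at offsets 0–2.
U+8A3E1 → 4-byte form F2 8A 8F A1 at offsets 3–6.
U+1F929 → 4-byte form F0 9F A4 A9 at offsets 7–10.
Offset 8 falls in char 3's range; it's byte 2 of F0 9F A4 A9 = 0x9F.

0x9F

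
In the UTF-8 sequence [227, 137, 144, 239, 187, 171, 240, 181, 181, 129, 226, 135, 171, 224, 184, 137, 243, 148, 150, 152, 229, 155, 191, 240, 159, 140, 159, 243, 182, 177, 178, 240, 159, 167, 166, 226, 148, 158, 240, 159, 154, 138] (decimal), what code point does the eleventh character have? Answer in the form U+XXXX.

U+251E

Offset 0: leading byte 0xE3 = 11100011 → 3-byte char #1 = E3 89 90.
Offset 3: leading byte 0xEF = 11101111 → 3-byte char #2 = EF BB AB.
Offset 6: leading byte 0xF0 = 11110000 → 4-byte char #3 = F0 B5 B5 81.
Offset 10: leading byte 0xE2 = 11100010 → 3-byte char #4 = E2 87 AB.
Offset 13: leading byte 0xE0 = 11100000 → 3-byte char #5 = E0 B8 89.
Offset 16: leading byte 0xF3 = 11110011 → 4-byte char #6 = F3 94 96 98.
Offset 20: leading byte 0xE5 = 11100101 → 3-byte char #7 = E5 9B BF.
Offset 23: leading byte 0xF0 = 11110000 → 4-byte char #8 = F0 9F 8C 9F.
Offset 27: leading byte 0xF3 = 11110011 → 4-byte char #9 = F3 B6 B1 B2.
Offset 31: leading byte 0xF0 = 11110000 → 4-byte char #10 = F0 9F A7 A6.
Offset 35: leading byte 0xE2 = 11100010 → 3-byte char #11 = E2 94 9E.
Leading byte 0xE2 = 11100010 matches 1110xxxx → 3-byte sequence.
Byte 1: 0xE2 = 11100010, payload 0010 (4 bits).
Byte 2: 0x94 = 10010100 (10xxxxxx ✓), payload 010100.
Byte 3: 0x9E = 10011110 (10xxxxxx ✓), payload 011110.
Concatenate: 0010010100011110 = 0x251E (16 bits → U+251E).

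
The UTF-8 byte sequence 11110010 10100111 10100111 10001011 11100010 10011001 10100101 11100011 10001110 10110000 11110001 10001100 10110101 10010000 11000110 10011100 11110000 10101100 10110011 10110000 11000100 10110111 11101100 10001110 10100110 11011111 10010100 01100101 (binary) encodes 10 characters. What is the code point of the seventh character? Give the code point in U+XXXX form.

Offset 0: leading byte 0xF2 = 11110010 → 4-byte char #1 = F2 A7 A7 8B.
Offset 4: leading byte 0xE2 = 11100010 → 3-byte char #2 = E2 99 A5.
Offset 7: leading byte 0xE3 = 11100011 → 3-byte char #3 = E3 8E B0.
Offset 10: leading byte 0xF1 = 11110001 → 4-byte char #4 = F1 8C B5 90.
Offset 14: leading byte 0xC6 = 11000110 → 2-byte char #5 = C6 9C.
Offset 16: leading byte 0xF0 = 11110000 → 4-byte char #6 = F0 AC B3 B0.
Offset 20: leading byte 0xC4 = 11000100 → 2-byte char #7 = C4 B7.
Leading byte 0xC4 = 11000100 matches 110xxxxx → 2-byte sequence.
Byte 1: 0xC4 = 11000100, payload 00100 (5 bits).
Byte 2: 0xB7 = 10110111 (10xxxxxx ✓), payload 110111.
Concatenate: 00100110111 = 0x137 (11 bits → U+0137).

U+0137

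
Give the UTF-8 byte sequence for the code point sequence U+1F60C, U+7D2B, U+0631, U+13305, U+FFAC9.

F0 9F 98 8C E7 B4 AB D8 B1 F0 93 8C 85 F3 BF AB 89

U+1F60C: 4-byte form → F0 9F 98 8C.
U+7D2B: 3-byte form → E7 B4 AB.
U+0631: 2-byte form → D8 B1.
U+13305: 4-byte form → F0 93 8C 85.
U+FFAC9: 4-byte form → F3 BF AB 89.
Concatenated (17 bytes): F0 9F 98 8C E7 B4 AB D8 B1 F0 93 8C 85 F3 BF AB 89.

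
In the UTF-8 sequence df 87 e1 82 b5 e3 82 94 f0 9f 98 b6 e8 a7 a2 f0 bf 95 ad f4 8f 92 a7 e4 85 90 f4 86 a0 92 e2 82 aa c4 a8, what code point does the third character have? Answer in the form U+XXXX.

Offset 0: leading byte 0xDF = 11011111 → 2-byte char #1 = DF 87.
Offset 2: leading byte 0xE1 = 11100001 → 3-byte char #2 = E1 82 B5.
Offset 5: leading byte 0xE3 = 11100011 → 3-byte char #3 = E3 82 94.
Leading byte 0xE3 = 11100011 matches 1110xxxx → 3-byte sequence.
Byte 1: 0xE3 = 11100011, payload 0011 (4 bits).
Byte 2: 0x82 = 10000010 (10xxxxxx ✓), payload 000010.
Byte 3: 0x94 = 10010100 (10xxxxxx ✓), payload 010100.
Concatenate: 0011000010010100 = 0x3094 (16 bits → U+3094).

U+3094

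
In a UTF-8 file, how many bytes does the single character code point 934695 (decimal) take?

U+E4327 = 0xE4327. UTF-8 uses 1 byte below 0x80, 2 below 0x800, 3 below 0x10000, 4 up to 0x10FFFF. 0xE4327 is in U+10000–U+10FFFF → 4 bytes.

4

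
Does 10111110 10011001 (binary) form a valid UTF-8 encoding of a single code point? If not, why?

invalid (continuation byte with no leading byte)

Byte 0xBE = 10111110 has the form 10xxxxxx — a continuation byte — but there is no preceding leading byte.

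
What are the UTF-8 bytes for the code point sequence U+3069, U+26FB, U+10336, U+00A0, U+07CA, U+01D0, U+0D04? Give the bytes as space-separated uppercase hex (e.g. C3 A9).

E3 81 A9 E2 9B BB F0 90 8C B6 C2 A0 DF 8A C7 90 E0 B4 84

U+3069: 3-byte form → E3 81 A9.
U+26FB: 3-byte form → E2 9B BB.
U+10336: 4-byte form → F0 90 8C B6.
U+00A0: 2-byte form → C2 A0.
U+07CA: 2-byte form → DF 8A.
U+01D0: 2-byte form → C7 90.
U+0D04: 3-byte form → E0 B4 84.
Concatenated (19 bytes): E3 81 A9 E2 9B BB F0 90 8C B6 C2 A0 DF 8A C7 90 E0 B4 84.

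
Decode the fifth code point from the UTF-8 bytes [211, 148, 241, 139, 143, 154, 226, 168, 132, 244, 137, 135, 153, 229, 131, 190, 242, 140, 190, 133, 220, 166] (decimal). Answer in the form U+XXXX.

Offset 0: leading byte 0xD3 = 11010011 → 2-byte char #1 = D3 94.
Offset 2: leading byte 0xF1 = 11110001 → 4-byte char #2 = F1 8B 8F 9A.
Offset 6: leading byte 0xE2 = 11100010 → 3-byte char #3 = E2 A8 84.
Offset 9: leading byte 0xF4 = 11110100 → 4-byte char #4 = F4 89 87 99.
Offset 13: leading byte 0xE5 = 11100101 → 3-byte char #5 = E5 83 BE.
Leading byte 0xE5 = 11100101 matches 1110xxxx → 3-byte sequence.
Byte 1: 0xE5 = 11100101, payload 0101 (4 bits).
Byte 2: 0x83 = 10000011 (10xxxxxx ✓), payload 000011.
Byte 3: 0xBE = 10111110 (10xxxxxx ✓), payload 111110.
Concatenate: 0101000011111110 = 0x50FE (16 bits → U+50FE).

U+50FE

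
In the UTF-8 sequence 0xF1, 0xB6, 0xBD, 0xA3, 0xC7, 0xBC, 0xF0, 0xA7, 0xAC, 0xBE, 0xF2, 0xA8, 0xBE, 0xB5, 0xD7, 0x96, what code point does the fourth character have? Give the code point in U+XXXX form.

U+A8FB5

Offset 0: leading byte 0xF1 = 11110001 → 4-byte char #1 = F1 B6 BD A3.
Offset 4: leading byte 0xC7 = 11000111 → 2-byte char #2 = C7 BC.
Offset 6: leading byte 0xF0 = 11110000 → 4-byte char #3 = F0 A7 AC BE.
Offset 10: leading byte 0xF2 = 11110010 → 4-byte char #4 = F2 A8 BE B5.
Leading byte 0xF2 = 11110010 matches 11110xxx → 4-byte sequence.
Byte 1: 0xF2 = 11110010, payload 010 (3 bits).
Byte 2: 0xA8 = 10101000 (10xxxxxx ✓), payload 101000.
Byte 3: 0xBE = 10111110 (10xxxxxx ✓), payload 111110.
Byte 4: 0xB5 = 10110101 (10xxxxxx ✓), payload 110101.
Concatenate: 010101000111110110101 = 0xA8FB5 (21 bits → U+A8FB5).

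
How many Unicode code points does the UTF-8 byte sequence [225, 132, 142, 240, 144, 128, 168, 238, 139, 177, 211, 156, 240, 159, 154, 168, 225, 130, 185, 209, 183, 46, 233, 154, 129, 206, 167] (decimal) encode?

10

Byte at offset 0: 0xE1 = 11100001 → 3-byte char (#1). Advance 3.
Byte at offset 3: 0xF0 = 11110000 → 4-byte char (#2). Advance 4.
Byte at offset 7: 0xEE = 11101110 → 3-byte char (#3). Advance 3.
Byte at offset 10: 0xD3 = 11010011 → 2-byte char (#4). Advance 2.
Byte at offset 12: 0xF0 = 11110000 → 4-byte char (#5). Advance 4.
Byte at offset 16: 0xE1 = 11100001 → 3-byte char (#6). Advance 3.
Byte at offset 19: 0xD1 = 11010001 → 2-byte char (#7). Advance 2.
Byte at offset 21: 0x2E = 00101110 → 1-byte char (#8). Advance 1.
Byte at offset 22: 0xE9 = 11101001 → 3-byte char (#9). Advance 3.
Byte at offset 25: 0xCE = 11001110 → 2-byte char (#10). Advance 2.
Reached end at offset 27 after 10 code points.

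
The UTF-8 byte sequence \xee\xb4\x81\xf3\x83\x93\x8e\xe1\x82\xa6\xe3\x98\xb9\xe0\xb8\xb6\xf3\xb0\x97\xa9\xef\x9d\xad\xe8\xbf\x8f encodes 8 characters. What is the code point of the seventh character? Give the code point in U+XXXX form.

Offset 0: leading byte 0xEE = 11101110 → 3-byte char #1 = EE B4 81.
Offset 3: leading byte 0xF3 = 11110011 → 4-byte char #2 = F3 83 93 8E.
Offset 7: leading byte 0xE1 = 11100001 → 3-byte char #3 = E1 82 A6.
Offset 10: leading byte 0xE3 = 11100011 → 3-byte char #4 = E3 98 B9.
Offset 13: leading byte 0xE0 = 11100000 → 3-byte char #5 = E0 B8 B6.
Offset 16: leading byte 0xF3 = 11110011 → 4-byte char #6 = F3 B0 97 A9.
Offset 20: leading byte 0xEF = 11101111 → 3-byte char #7 = EF 9D AD.
Leading byte 0xEF = 11101111 matches 1110xxxx → 3-byte sequence.
Byte 1: 0xEF = 11101111, payload 1111 (4 bits).
Byte 2: 0x9D = 10011101 (10xxxxxx ✓), payload 011101.
Byte 3: 0xAD = 10101101 (10xxxxxx ✓), payload 101101.
Concatenate: 1111011101101101 = 0xF76D (16 bits → U+F76D).

U+F76D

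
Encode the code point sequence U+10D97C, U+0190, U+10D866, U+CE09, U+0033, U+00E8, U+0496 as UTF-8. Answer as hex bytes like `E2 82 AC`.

F4 8D A5 BC C6 90 F4 8D A1 A6 EC B8 89 33 C3 A8 D2 96

U+10D97C: 4-byte form → F4 8D A5 BC.
U+0190: 2-byte form → C6 90.
U+10D866: 4-byte form → F4 8D A1 A6.
U+CE09: 3-byte form → EC B8 89.
U+0033: 1-byte form → 33.
U+00E8: 2-byte form → C3 A8.
U+0496: 2-byte form → D2 96.
Concatenated (18 bytes): F4 8D A5 BC C6 90 F4 8D A1 A6 EC B8 89 33 C3 A8 D2 96.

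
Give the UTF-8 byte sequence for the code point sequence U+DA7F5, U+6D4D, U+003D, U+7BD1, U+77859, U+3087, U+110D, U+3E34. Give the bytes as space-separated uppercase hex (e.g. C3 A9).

F3 9A 9F B5 E6 B5 8D 3D E7 AF 91 F1 B7 A1 99 E3 82 87 E1 84 8D E3 B8 B4

U+DA7F5: 4-byte form → F3 9A 9F B5.
U+6D4D: 3-byte form → E6 B5 8D.
U+003D: 1-byte form → 3D.
U+7BD1: 3-byte form → E7 AF 91.
U+77859: 4-byte form → F1 B7 A1 99.
U+3087: 3-byte form → E3 82 87.
U+110D: 3-byte form → E1 84 8D.
U+3E34: 3-byte form → E3 B8 B4.
Concatenated (24 bytes): F3 9A 9F B5 E6 B5 8D 3D E7 AF 91 F1 B7 A1 99 E3 82 87 E1 84 8D E3 B8 B4.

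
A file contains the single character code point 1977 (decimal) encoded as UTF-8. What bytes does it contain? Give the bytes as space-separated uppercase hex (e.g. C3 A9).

U+07B9 = 0x7B9 = 1977 decimal. In range U+0080–U+07FF → 2-byte form: 110xxxxx 10xxxxxx.
Binary (11 bits): 11110111001.
Split 5+6: 11110 | 111001.
Byte 1: 11011110 = 0xDE.
Byte 2: 10111001 = 0xB9.

DE B9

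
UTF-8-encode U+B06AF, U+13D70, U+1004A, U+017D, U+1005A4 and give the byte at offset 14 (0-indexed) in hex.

U+B06AF → 4-byte form F2 B0 9A AF at offsets 0–3.
U+13D70 → 4-byte form F0 93 B5 B0 at offsets 4–7.
U+1004A → 4-byte form F0 90 81 8A at offsets 8–11.
U+017D → 2-byte form C5 BD at offsets 12–13.
U+1005A4 → 4-byte form F4 80 96 A4 at offsets 14–17.
Offset 14 falls in char 5's range; it's byte 1 of F4 80 96 A4 = 0xF4.

0xF4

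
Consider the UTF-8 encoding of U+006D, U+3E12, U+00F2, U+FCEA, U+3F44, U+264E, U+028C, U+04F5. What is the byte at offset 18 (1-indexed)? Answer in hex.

0xD3

1-indexed offset 18 is 0-indexed offset 17.
U+006D → 1-byte form 6D at offsets 0–0.
U+3E12 → 3-byte form E3 B8 92 at offsets 1–3.
U+00F2 → 2-byte form C3 B2 at offsets 4–5.
U+FCEA → 3-byte form EF B3 AA at offsets 6–8.
U+3F44 → 3-byte form E3 BD 84 at offsets 9–11.
U+264E → 3-byte form E2 99 8E at offsets 12–14.
U+028C → 2-byte form CA 8C at offsets 15–16.
U+04F5 → 2-byte form D3 B5 at offsets 17–18.
Offset 17 falls in char 8's range; it's byte 1 of D3 B5 = 0xD3.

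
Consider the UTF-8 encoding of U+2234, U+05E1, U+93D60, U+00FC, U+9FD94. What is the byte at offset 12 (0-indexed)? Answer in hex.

0x9F

U+2234 → 3-byte form E2 88 B4 at offsets 0–2.
U+05E1 → 2-byte form D7 A1 at offsets 3–4.
U+93D60 → 4-byte form F2 93 B5 A0 at offsets 5–8.
U+00FC → 2-byte form C3 BC at offsets 9–10.
U+9FD94 → 4-byte form F2 9F B6 94 at offsets 11–14.
Offset 12 falls in char 5's range; it's byte 2 of F2 9F B6 94 = 0x9F.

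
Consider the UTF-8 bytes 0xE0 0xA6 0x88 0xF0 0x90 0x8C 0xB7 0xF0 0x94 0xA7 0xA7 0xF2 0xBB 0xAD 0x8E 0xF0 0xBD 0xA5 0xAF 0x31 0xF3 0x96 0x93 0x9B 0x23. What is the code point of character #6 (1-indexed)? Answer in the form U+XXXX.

Offset 0: leading byte 0xE0 = 11100000 → 3-byte char #1 = E0 A6 88.
Offset 3: leading byte 0xF0 = 11110000 → 4-byte char #2 = F0 90 8C B7.
Offset 7: leading byte 0xF0 = 11110000 → 4-byte char #3 = F0 94 A7 A7.
Offset 11: leading byte 0xF2 = 11110010 → 4-byte char #4 = F2 BB AD 8E.
Offset 15: leading byte 0xF0 = 11110000 → 4-byte char #5 = F0 BD A5 AF.
Offset 19: leading byte 0x31 = 00110001 → 1-byte char #6 = 31.
Leading byte 0x31 = 00110001 matches 0xxxxxxx → 1-byte sequence.
Byte 1: 0x31 = 00110001, payload 0110001 (7 bits).
Concatenate: 0110001 = 0x31 (7 bits → U+0031).

U+0031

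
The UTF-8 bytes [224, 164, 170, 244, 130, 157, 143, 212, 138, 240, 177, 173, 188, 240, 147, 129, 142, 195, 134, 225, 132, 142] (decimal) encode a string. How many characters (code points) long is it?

7

Byte at offset 0: 0xE0 = 11100000 → 3-byte char (#1). Advance 3.
Byte at offset 3: 0xF4 = 11110100 → 4-byte char (#2). Advance 4.
Byte at offset 7: 0xD4 = 11010100 → 2-byte char (#3). Advance 2.
Byte at offset 9: 0xF0 = 11110000 → 4-byte char (#4). Advance 4.
Byte at offset 13: 0xF0 = 11110000 → 4-byte char (#5). Advance 4.
Byte at offset 17: 0xC3 = 11000011 → 2-byte char (#6). Advance 2.
Byte at offset 19: 0xE1 = 11100001 → 3-byte char (#7). Advance 3.
Reached end at offset 22 after 7 code points.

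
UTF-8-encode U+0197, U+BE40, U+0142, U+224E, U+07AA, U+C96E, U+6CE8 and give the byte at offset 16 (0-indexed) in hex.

0xB3

U+0197 → 2-byte form C6 97 at offsets 0–1.
U+BE40 → 3-byte form EB B9 80 at offsets 2–4.
U+0142 → 2-byte form C5 82 at offsets 5–6.
U+224E → 3-byte form E2 89 8E at offsets 7–9.
U+07AA → 2-byte form DE AA at offsets 10–11.
U+C96E → 3-byte form EC A5 AE at offsets 12–14.
U+6CE8 → 3-byte form E6 B3 A8 at offsets 15–17.
Offset 16 falls in char 7's range; it's byte 2 of E6 B3 A8 = 0xB3.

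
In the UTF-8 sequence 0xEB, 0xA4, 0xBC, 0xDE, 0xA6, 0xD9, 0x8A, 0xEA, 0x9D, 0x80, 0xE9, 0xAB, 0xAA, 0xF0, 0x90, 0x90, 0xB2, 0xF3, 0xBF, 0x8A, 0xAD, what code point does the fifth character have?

Offset 0: leading byte 0xEB = 11101011 → 3-byte char #1 = EB A4 BC.
Offset 3: leading byte 0xDE = 11011110 → 2-byte char #2 = DE A6.
Offset 5: leading byte 0xD9 = 11011001 → 2-byte char #3 = D9 8A.
Offset 7: leading byte 0xEA = 11101010 → 3-byte char #4 = EA 9D 80.
Offset 10: leading byte 0xE9 = 11101001 → 3-byte char #5 = E9 AB AA.
Leading byte 0xE9 = 11101001 matches 1110xxxx → 3-byte sequence.
Byte 1: 0xE9 = 11101001, payload 1001 (4 bits).
Byte 2: 0xAB = 10101011 (10xxxxxx ✓), payload 101011.
Byte 3: 0xAA = 10101010 (10xxxxxx ✓), payload 101010.
Concatenate: 1001101011101010 = 0x9AEA (16 bits → U+9AEA).

U+9AEA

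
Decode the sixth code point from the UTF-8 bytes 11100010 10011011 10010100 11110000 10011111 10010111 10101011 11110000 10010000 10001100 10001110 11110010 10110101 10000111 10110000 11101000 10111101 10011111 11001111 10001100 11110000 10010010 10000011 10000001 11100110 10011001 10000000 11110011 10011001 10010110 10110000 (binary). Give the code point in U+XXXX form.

Offset 0: leading byte 0xE2 = 11100010 → 3-byte char #1 = E2 9B 94.
Offset 3: leading byte 0xF0 = 11110000 → 4-byte char #2 = F0 9F 97 AB.
Offset 7: leading byte 0xF0 = 11110000 → 4-byte char #3 = F0 90 8C 8E.
Offset 11: leading byte 0xF2 = 11110010 → 4-byte char #4 = F2 B5 87 B0.
Offset 15: leading byte 0xE8 = 11101000 → 3-byte char #5 = E8 BD 9F.
Offset 18: leading byte 0xCF = 11001111 → 2-byte char #6 = CF 8C.
Leading byte 0xCF = 11001111 matches 110xxxxx → 2-byte sequence.
Byte 1: 0xCF = 11001111, payload 01111 (5 bits).
Byte 2: 0x8C = 10001100 (10xxxxxx ✓), payload 001100.
Concatenate: 01111001100 = 0x3CC (11 bits → U+03CC).

U+03CC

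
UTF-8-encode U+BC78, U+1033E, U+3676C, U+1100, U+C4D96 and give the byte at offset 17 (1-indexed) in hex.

1-indexed offset 17 is 0-indexed offset 16.
U+BC78 → 3-byte form EB B1 B8 at offsets 0–2.
U+1033E → 4-byte form F0 90 8C BE at offsets 3–6.
U+3676C → 4-byte form F0 B6 9D AC at offsets 7–10.
U+1100 → 3-byte form E1 84 80 at offsets 11–13.
U+C4D96 → 4-byte form F3 84 B6 96 at offsets 14–17.
Offset 16 falls in char 5's range; it's byte 3 of F3 84 B6 96 = 0xB6.

0xB6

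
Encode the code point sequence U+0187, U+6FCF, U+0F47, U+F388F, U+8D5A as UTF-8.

C6 87 E6 BF 8F E0 BD 87 F3 B3 A2 8F E8 B5 9A

U+0187: 2-byte form → C6 87.
U+6FCF: 3-byte form → E6 BF 8F.
U+0F47: 3-byte form → E0 BD 87.
U+F388F: 4-byte form → F3 B3 A2 8F.
U+8D5A: 3-byte form → E8 B5 9A.
Concatenated (15 bytes): C6 87 E6 BF 8F E0 BD 87 F3 B3 A2 8F E8 B5 9A.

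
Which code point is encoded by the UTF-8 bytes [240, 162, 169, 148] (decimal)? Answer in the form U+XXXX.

Leading byte 0xF0 = 11110000 matches 11110xxx → 4-byte sequence.
Byte 1: 0xF0 = 11110000, payload 000 (3 bits).
Byte 2: 0xA2 = 10100010 (10xxxxxx ✓), payload 100010.
Byte 3: 0xA9 = 10101001 (10xxxxxx ✓), payload 101001.
Byte 4: 0x94 = 10010100 (10xxxxxx ✓), payload 010100.
Concatenate: 000100010101001010100 = 0x22A54 (21 bits → U+22A54).

U+22A54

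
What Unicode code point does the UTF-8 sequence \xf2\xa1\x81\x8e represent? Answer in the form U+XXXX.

Leading byte 0xF2 = 11110010 matches 11110xxx → 4-byte sequence.
Byte 1: 0xF2 = 11110010, payload 010 (3 bits).
Byte 2: 0xA1 = 10100001 (10xxxxxx ✓), payload 100001.
Byte 3: 0x81 = 10000001 (10xxxxxx ✓), payload 000001.
Byte 4: 0x8E = 10001110 (10xxxxxx ✓), payload 001110.
Concatenate: 010100001000001001110 = 0xA104E (21 bits → U+A104E).

U+A104E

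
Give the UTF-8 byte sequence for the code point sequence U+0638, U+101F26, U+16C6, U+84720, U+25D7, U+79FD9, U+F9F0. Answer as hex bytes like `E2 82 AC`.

U+0638: 2-byte form → D8 B8.
U+101F26: 4-byte form → F4 81 BC A6.
U+16C6: 3-byte form → E1 9B 86.
U+84720: 4-byte form → F2 84 9C A0.
U+25D7: 3-byte form → E2 97 97.
U+79FD9: 4-byte form → F1 B9 BF 99.
U+F9F0: 3-byte form → EF A7 B0.
Concatenated (23 bytes): D8 B8 F4 81 BC A6 E1 9B 86 F2 84 9C A0 E2 97 97 F1 B9 BF 99 EF A7 B0.

D8 B8 F4 81 BC A6 E1 9B 86 F2 84 9C A0 E2 97 97 F1 B9 BF 99 EF A7 B0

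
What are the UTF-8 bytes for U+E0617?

F3 A0 98 97

U+E0617 = 0xE0617 = 919063 decimal. In range U+10000–U+10FFFF → 4-byte form: 11110xxx 10xxxxxx 10xxxxxx 10xxxxxx.
Binary (21 bits): 011100000011000010111.
Split 3+6+6+6: 011 | 100000 | 011000 | 010111.
Byte 1: 11110011 = 0xF3.
Byte 2: 10100000 = 0xA0.
Byte 3: 10011000 = 0x98.
Byte 4: 10010111 = 0x97.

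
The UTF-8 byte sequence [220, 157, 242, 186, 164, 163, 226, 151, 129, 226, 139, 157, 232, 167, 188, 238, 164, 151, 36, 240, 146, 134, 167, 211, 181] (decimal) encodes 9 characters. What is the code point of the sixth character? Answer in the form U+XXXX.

U+E917

Offset 0: leading byte 0xDC = 11011100 → 2-byte char #1 = DC 9D.
Offset 2: leading byte 0xF2 = 11110010 → 4-byte char #2 = F2 BA A4 A3.
Offset 6: leading byte 0xE2 = 11100010 → 3-byte char #3 = E2 97 81.
Offset 9: leading byte 0xE2 = 11100010 → 3-byte char #4 = E2 8B 9D.
Offset 12: leading byte 0xE8 = 11101000 → 3-byte char #5 = E8 A7 BC.
Offset 15: leading byte 0xEE = 11101110 → 3-byte char #6 = EE A4 97.
Leading byte 0xEE = 11101110 matches 1110xxxx → 3-byte sequence.
Byte 1: 0xEE = 11101110, payload 1110 (4 bits).
Byte 2: 0xA4 = 10100100 (10xxxxxx ✓), payload 100100.
Byte 3: 0x97 = 10010111 (10xxxxxx ✓), payload 010111.
Concatenate: 1110100100010111 = 0xE917 (16 bits → U+E917).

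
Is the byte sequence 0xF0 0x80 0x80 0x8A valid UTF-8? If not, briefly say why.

invalid (overlong encoding)

Leading byte 0xF0 = 11110000 → 4-byte form.
Continuation bytes all match 10xxxxxx. Payload decodes to 0xA.
But 0xA < 0x10000, the minimum for a 4-byte sequence — this is an overlong encoding.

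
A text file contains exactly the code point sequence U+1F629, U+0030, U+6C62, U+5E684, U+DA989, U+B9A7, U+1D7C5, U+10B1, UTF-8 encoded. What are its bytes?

U+1F629: 4-byte form → F0 9F 98 A9.
U+0030: 1-byte form → 30.
U+6C62: 3-byte form → E6 B1 A2.
U+5E684: 4-byte form → F1 9E 9A 84.
U+DA989: 4-byte form → F3 9A A6 89.
U+B9A7: 3-byte form → EB A6 A7.
U+1D7C5: 4-byte form → F0 9D 9F 85.
U+10B1: 3-byte form → E1 82 B1.
Concatenated (26 bytes): F0 9F 98 A9 30 E6 B1 A2 F1 9E 9A 84 F3 9A A6 89 EB A6 A7 F0 9D 9F 85 E1 82 B1.

F0 9F 98 A9 30 E6 B1 A2 F1 9E 9A 84 F3 9A A6 89 EB A6 A7 F0 9D 9F 85 E1 82 B1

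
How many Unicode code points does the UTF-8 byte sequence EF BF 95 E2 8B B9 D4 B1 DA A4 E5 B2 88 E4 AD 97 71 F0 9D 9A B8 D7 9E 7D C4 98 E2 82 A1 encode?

12

Byte at offset 0: 0xEF = 11101111 → 3-byte char (#1). Advance 3.
Byte at offset 3: 0xE2 = 11100010 → 3-byte char (#2). Advance 3.
Byte at offset 6: 0xD4 = 11010100 → 2-byte char (#3). Advance 2.
Byte at offset 8: 0xDA = 11011010 → 2-byte char (#4). Advance 2.
Byte at offset 10: 0xE5 = 11100101 → 3-byte char (#5). Advance 3.
Byte at offset 13: 0xE4 = 11100100 → 3-byte char (#6). Advance 3.
Byte at offset 16: 0x71 = 01110001 → 1-byte char (#7). Advance 1.
Byte at offset 17: 0xF0 = 11110000 → 4-byte char (#8). Advance 4.
Byte at offset 21: 0xD7 = 11010111 → 2-byte char (#9). Advance 2.
Byte at offset 23: 0x7D = 01111101 → 1-byte char (#10). Advance 1.
Byte at offset 24: 0xC4 = 11000100 → 2-byte char (#11). Advance 2.
Byte at offset 26: 0xE2 = 11100010 → 3-byte char (#12). Advance 3.
Reached end at offset 29 after 12 code points.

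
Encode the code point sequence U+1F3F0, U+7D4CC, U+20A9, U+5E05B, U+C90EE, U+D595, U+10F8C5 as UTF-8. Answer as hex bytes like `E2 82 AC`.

U+1F3F0: 4-byte form → F0 9F 8F B0.
U+7D4CC: 4-byte form → F1 BD 93 8C.
U+20A9: 3-byte form → E2 82 A9.
U+5E05B: 4-byte form → F1 9E 81 9B.
U+C90EE: 4-byte form → F3 89 83 AE.
U+D595: 3-byte form → ED 96 95.
U+10F8C5: 4-byte form → F4 8F A3 85.
Concatenated (26 bytes): F0 9F 8F B0 F1 BD 93 8C E2 82 A9 F1 9E 81 9B F3 89 83 AE ED 96 95 F4 8F A3 85.

F0 9F 8F B0 F1 BD 93 8C E2 82 A9 F1 9E 81 9B F3 89 83 AE ED 96 95 F4 8F A3 85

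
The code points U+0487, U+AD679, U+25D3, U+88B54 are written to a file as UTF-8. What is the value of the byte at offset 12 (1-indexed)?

1-indexed offset 12 is 0-indexed offset 11.
U+0487 → 2-byte form D2 87 at offsets 0–1.
U+AD679 → 4-byte form F2 AD 99 B9 at offsets 2–5.
U+25D3 → 3-byte form E2 97 93 at offsets 6–8.
U+88B54 → 4-byte form F2 88 AD 94 at offsets 9–12.
Offset 11 falls in char 4's range; it's byte 3 of F2 88 AD 94 = 0xAD.

0xAD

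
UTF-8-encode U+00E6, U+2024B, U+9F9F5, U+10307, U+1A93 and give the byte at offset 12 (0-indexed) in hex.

0x8C

U+00E6 → 2-byte form C3 A6 at offsets 0–1.
U+2024B → 4-byte form F0 A0 89 8B at offsets 2–5.
U+9F9F5 → 4-byte form F2 9F A7 B5 at offsets 6–9.
U+10307 → 4-byte form F0 90 8C 87 at offsets 10–13.
Offset 12 falls in char 4's range; it's byte 3 of F0 90 8C 87 = 0x8C.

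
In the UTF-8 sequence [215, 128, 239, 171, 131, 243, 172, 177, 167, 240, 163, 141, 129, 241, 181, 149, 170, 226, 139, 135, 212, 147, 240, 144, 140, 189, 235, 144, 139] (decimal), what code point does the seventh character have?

U+0513

Offset 0: leading byte 0xD7 = 11010111 → 2-byte char #1 = D7 80.
Offset 2: leading byte 0xEF = 11101111 → 3-byte char #2 = EF AB 83.
Offset 5: leading byte 0xF3 = 11110011 → 4-byte char #3 = F3 AC B1 A7.
Offset 9: leading byte 0xF0 = 11110000 → 4-byte char #4 = F0 A3 8D 81.
Offset 13: leading byte 0xF1 = 11110001 → 4-byte char #5 = F1 B5 95 AA.
Offset 17: leading byte 0xE2 = 11100010 → 3-byte char #6 = E2 8B 87.
Offset 20: leading byte 0xD4 = 11010100 → 2-byte char #7 = D4 93.
Leading byte 0xD4 = 11010100 matches 110xxxxx → 2-byte sequence.
Byte 1: 0xD4 = 11010100, payload 10100 (5 bits).
Byte 2: 0x93 = 10010011 (10xxxxxx ✓), payload 010011.
Concatenate: 10100010011 = 0x513 (11 bits → U+0513).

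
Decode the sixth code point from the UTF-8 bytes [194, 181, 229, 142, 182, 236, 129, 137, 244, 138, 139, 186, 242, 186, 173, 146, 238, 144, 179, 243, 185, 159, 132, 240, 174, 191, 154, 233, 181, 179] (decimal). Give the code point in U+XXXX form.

Offset 0: leading byte 0xC2 = 11000010 → 2-byte char #1 = C2 B5.
Offset 2: leading byte 0xE5 = 11100101 → 3-byte char #2 = E5 8E B6.
Offset 5: leading byte 0xEC = 11101100 → 3-byte char #3 = EC 81 89.
Offset 8: leading byte 0xF4 = 11110100 → 4-byte char #4 = F4 8A 8B BA.
Offset 12: leading byte 0xF2 = 11110010 → 4-byte char #5 = F2 BA AD 92.
Offset 16: leading byte 0xEE = 11101110 → 3-byte char #6 = EE 90 B3.
Leading byte 0xEE = 11101110 matches 1110xxxx → 3-byte sequence.
Byte 1: 0xEE = 11101110, payload 1110 (4 bits).
Byte 2: 0x90 = 10010000 (10xxxxxx ✓), payload 010000.
Byte 3: 0xB3 = 10110011 (10xxxxxx ✓), payload 110011.
Concatenate: 1110010000110011 = 0xE433 (16 bits → U+E433).

U+E433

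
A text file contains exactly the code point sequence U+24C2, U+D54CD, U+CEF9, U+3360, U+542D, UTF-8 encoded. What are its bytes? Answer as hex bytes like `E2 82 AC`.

E2 93 82 F3 95 93 8D EC BB B9 E3 8D A0 E5 90 AD

U+24C2: 3-byte form → E2 93 82.
U+D54CD: 4-byte form → F3 95 93 8D.
U+CEF9: 3-byte form → EC BB B9.
U+3360: 3-byte form → E3 8D A0.
U+542D: 3-byte form → E5 90 AD.
Concatenated (16 bytes): E2 93 82 F3 95 93 8D EC BB B9 E3 8D A0 E5 90 AD.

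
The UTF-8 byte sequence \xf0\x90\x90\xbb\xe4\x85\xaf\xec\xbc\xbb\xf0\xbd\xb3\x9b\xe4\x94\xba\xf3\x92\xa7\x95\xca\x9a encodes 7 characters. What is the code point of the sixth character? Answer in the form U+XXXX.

U+D29D5

Offset 0: leading byte 0xF0 = 11110000 → 4-byte char #1 = F0 90 90 BB.
Offset 4: leading byte 0xE4 = 11100100 → 3-byte char #2 = E4 85 AF.
Offset 7: leading byte 0xEC = 11101100 → 3-byte char #3 = EC BC BB.
Offset 10: leading byte 0xF0 = 11110000 → 4-byte char #4 = F0 BD B3 9B.
Offset 14: leading byte 0xE4 = 11100100 → 3-byte char #5 = E4 94 BA.
Offset 17: leading byte 0xF3 = 11110011 → 4-byte char #6 = F3 92 A7 95.
Leading byte 0xF3 = 11110011 matches 11110xxx → 4-byte sequence.
Byte 1: 0xF3 = 11110011, payload 011 (3 bits).
Byte 2: 0x92 = 10010010 (10xxxxxx ✓), payload 010010.
Byte 3: 0xA7 = 10100111 (10xxxxxx ✓), payload 100111.
Byte 4: 0x95 = 10010101 (10xxxxxx ✓), payload 010101.
Concatenate: 011010010100111010101 = 0xD29D5 (21 bits → U+D29D5).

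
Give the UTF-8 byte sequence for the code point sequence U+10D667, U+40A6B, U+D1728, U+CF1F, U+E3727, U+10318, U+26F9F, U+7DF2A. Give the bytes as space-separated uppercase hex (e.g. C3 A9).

U+10D667: 4-byte form → F4 8D 99 A7.
U+40A6B: 4-byte form → F1 80 A9 AB.
U+D1728: 4-byte form → F3 91 9C A8.
U+CF1F: 3-byte form → EC BC 9F.
U+E3727: 4-byte form → F3 A3 9C A7.
U+10318: 4-byte form → F0 90 8C 98.
U+26F9F: 4-byte form → F0 A6 BE 9F.
U+7DF2A: 4-byte form → F1 BD BC AA.
Concatenated (31 bytes): F4 8D 99 A7 F1 80 A9 AB F3 91 9C A8 EC BC 9F F3 A3 9C A7 F0 90 8C 98 F0 A6 BE 9F F1 BD BC AA.

F4 8D 99 A7 F1 80 A9 AB F3 91 9C A8 EC BC 9F F3 A3 9C A7 F0 90 8C 98 F0 A6 BE 9F F1 BD BC AA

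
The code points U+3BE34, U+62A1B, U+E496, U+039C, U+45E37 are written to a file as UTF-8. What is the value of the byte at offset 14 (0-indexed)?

U+3BE34 → 4-byte form F0 BB B8 B4 at offsets 0–3.
U+62A1B → 4-byte form F1 A2 A8 9B at offsets 4–7.
U+E496 → 3-byte form EE 92 96 at offsets 8–10.
U+039C → 2-byte form CE 9C at offsets 11–12.
U+45E37 → 4-byte form F1 85 B8 B7 at offsets 13–16.
Offset 14 falls in char 5's range; it's byte 2 of F1 85 B8 B7 = 0x85.

0x85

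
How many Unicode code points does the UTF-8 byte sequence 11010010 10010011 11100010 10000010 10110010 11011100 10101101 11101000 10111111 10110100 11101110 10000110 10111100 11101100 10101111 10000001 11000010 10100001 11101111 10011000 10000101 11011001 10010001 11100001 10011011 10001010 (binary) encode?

Byte at offset 0: 0xD2 = 11010010 → 2-byte char (#1). Advance 2.
Byte at offset 2: 0xE2 = 11100010 → 3-byte char (#2). Advance 3.
Byte at offset 5: 0xDC = 11011100 → 2-byte char (#3). Advance 2.
Byte at offset 7: 0xE8 = 11101000 → 3-byte char (#4). Advance 3.
Byte at offset 10: 0xEE = 11101110 → 3-byte char (#5). Advance 3.
Byte at offset 13: 0xEC = 11101100 → 3-byte char (#6). Advance 3.
Byte at offset 16: 0xC2 = 11000010 → 2-byte char (#7). Advance 2.
Byte at offset 18: 0xEF = 11101111 → 3-byte char (#8). Advance 3.
Byte at offset 21: 0xD9 = 11011001 → 2-byte char (#9). Advance 2.
Byte at offset 23: 0xE1 = 11100001 → 3-byte char (#10). Advance 3.
Reached end at offset 26 after 10 code points.

10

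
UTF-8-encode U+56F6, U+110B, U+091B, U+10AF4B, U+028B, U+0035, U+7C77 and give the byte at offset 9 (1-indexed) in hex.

1-indexed offset 9 is 0-indexed offset 8.
U+56F6 → 3-byte form E5 9B B6 at offsets 0–2.
U+110B → 3-byte form E1 84 8B at offsets 3–5.
U+091B → 3-byte form E0 A4 9B at offsets 6–8.
Offset 8 falls in char 3's range; it's byte 3 of E0 A4 9B = 0x9B.

0x9B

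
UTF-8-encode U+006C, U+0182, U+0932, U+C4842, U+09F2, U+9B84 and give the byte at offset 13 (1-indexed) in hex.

0xB2

1-indexed offset 13 is 0-indexed offset 12.
U+006C → 1-byte form 6C at offsets 0–0.
U+0182 → 2-byte form C6 82 at offsets 1–2.
U+0932 → 3-byte form E0 A4 B2 at offsets 3–5.
U+C4842 → 4-byte form F3 84 A1 82 at offsets 6–9.
U+09F2 → 3-byte form E0 A7 B2 at offsets 10–12.
Offset 12 falls in char 5's range; it's byte 3 of E0 A7 B2 = 0xB2.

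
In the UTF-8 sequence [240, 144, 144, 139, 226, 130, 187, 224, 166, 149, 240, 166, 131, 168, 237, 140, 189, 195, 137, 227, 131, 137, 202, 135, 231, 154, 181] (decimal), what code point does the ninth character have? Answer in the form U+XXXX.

U+76B5

Offset 0: leading byte 0xF0 = 11110000 → 4-byte char #1 = F0 90 90 8B.
Offset 4: leading byte 0xE2 = 11100010 → 3-byte char #2 = E2 82 BB.
Offset 7: leading byte 0xE0 = 11100000 → 3-byte char #3 = E0 A6 95.
Offset 10: leading byte 0xF0 = 11110000 → 4-byte char #4 = F0 A6 83 A8.
Offset 14: leading byte 0xED = 11101101 → 3-byte char #5 = ED 8C BD.
Offset 17: leading byte 0xC3 = 11000011 → 2-byte char #6 = C3 89.
Offset 19: leading byte 0xE3 = 11100011 → 3-byte char #7 = E3 83 89.
Offset 22: leading byte 0xCA = 11001010 → 2-byte char #8 = CA 87.
Offset 24: leading byte 0xE7 = 11100111 → 3-byte char #9 = E7 9A B5.
Leading byte 0xE7 = 11100111 matches 1110xxxx → 3-byte sequence.
Byte 1: 0xE7 = 11100111, payload 0111 (4 bits).
Byte 2: 0x9A = 10011010 (10xxxxxx ✓), payload 011010.
Byte 3: 0xB5 = 10110101 (10xxxxxx ✓), payload 110101.
Concatenate: 0111011010110101 = 0x76B5 (16 bits → U+76B5).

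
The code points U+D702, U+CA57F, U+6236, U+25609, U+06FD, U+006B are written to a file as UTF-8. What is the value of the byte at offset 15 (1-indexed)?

1-indexed offset 15 is 0-indexed offset 14.
U+D702 → 3-byte form ED 9C 82 at offsets 0–2.
U+CA57F → 4-byte form F3 8A 95 BF at offsets 3–6.
U+6236 → 3-byte form E6 88 B6 at offsets 7–9.
U+25609 → 4-byte form F0 A5 98 89 at offsets 10–13.
U+06FD → 2-byte form DB BD at offsets 14–15.
Offset 14 falls in char 5's range; it's byte 1 of DB BD = 0xDB.

0xDB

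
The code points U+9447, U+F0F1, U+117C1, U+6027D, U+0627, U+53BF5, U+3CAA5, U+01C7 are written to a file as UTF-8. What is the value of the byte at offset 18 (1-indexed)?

1-indexed offset 18 is 0-indexed offset 17.
U+9447 → 3-byte form E9 91 87 at offsets 0–2.
U+F0F1 → 3-byte form EF 83 B1 at offsets 3–5.
U+117C1 → 4-byte form F0 91 9F 81 at offsets 6–9.
U+6027D → 4-byte form F1 A0 89 BD at offsets 10–13.
U+0627 → 2-byte form D8 A7 at offsets 14–15.
U+53BF5 → 4-byte form F1 93 AF B5 at offsets 16–19.
Offset 17 falls in char 6's range; it's byte 2 of F1 93 AF B5 = 0x93.

0x93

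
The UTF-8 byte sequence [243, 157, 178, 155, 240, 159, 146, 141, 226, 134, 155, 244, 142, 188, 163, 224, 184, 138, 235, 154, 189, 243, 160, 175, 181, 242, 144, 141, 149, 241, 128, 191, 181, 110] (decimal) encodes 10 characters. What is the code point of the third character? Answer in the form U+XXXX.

U+219B

Offset 0: leading byte 0xF3 = 11110011 → 4-byte char #1 = F3 9D B2 9B.
Offset 4: leading byte 0xF0 = 11110000 → 4-byte char #2 = F0 9F 92 8D.
Offset 8: leading byte 0xE2 = 11100010 → 3-byte char #3 = E2 86 9B.
Leading byte 0xE2 = 11100010 matches 1110xxxx → 3-byte sequence.
Byte 1: 0xE2 = 11100010, payload 0010 (4 bits).
Byte 2: 0x86 = 10000110 (10xxxxxx ✓), payload 000110.
Byte 3: 0x9B = 10011011 (10xxxxxx ✓), payload 011011.
Concatenate: 0010000110011011 = 0x219B (16 bits → U+219B).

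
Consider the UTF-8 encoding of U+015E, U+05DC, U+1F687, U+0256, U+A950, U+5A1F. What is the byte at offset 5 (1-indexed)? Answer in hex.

0xF0

1-indexed offset 5 is 0-indexed offset 4.
U+015E → 2-byte form C5 9E at offsets 0–1.
U+05DC → 2-byte form D7 9C at offsets 2–3.
U+1F687 → 4-byte form F0 9F 9A 87 at offsets 4–7.
Offset 4 falls in char 3's range; it's byte 1 of F0 9F 9A 87 = 0xF0.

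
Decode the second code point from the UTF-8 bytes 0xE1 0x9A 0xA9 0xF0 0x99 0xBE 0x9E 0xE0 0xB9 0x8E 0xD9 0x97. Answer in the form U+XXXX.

Offset 0: leading byte 0xE1 = 11100001 → 3-byte char #1 = E1 9A A9.
Offset 3: leading byte 0xF0 = 11110000 → 4-byte char #2 = F0 99 BE 9E.
Leading byte 0xF0 = 11110000 matches 11110xxx → 4-byte sequence.
Byte 1: 0xF0 = 11110000, payload 000 (3 bits).
Byte 2: 0x99 = 10011001 (10xxxxxx ✓), payload 011001.
Byte 3: 0xBE = 10111110 (10xxxxxx ✓), payload 111110.
Byte 4: 0x9E = 10011110 (10xxxxxx ✓), payload 011110.
Concatenate: 000011001111110011110 = 0x19F9E (21 bits → U+19F9E).

U+19F9E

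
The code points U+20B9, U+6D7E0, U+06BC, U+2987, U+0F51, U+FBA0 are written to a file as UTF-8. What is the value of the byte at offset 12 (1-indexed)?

1-indexed offset 12 is 0-indexed offset 11.
U+20B9 → 3-byte form E2 82 B9 at offsets 0–2.
U+6D7E0 → 4-byte form F1 AD 9F A0 at offsets 3–6.
U+06BC → 2-byte form DA BC at offsets 7–8.
U+2987 → 3-byte form E2 A6 87 at offsets 9–11.
Offset 11 falls in char 4's range; it's byte 3 of E2 A6 87 = 0x87.

0x87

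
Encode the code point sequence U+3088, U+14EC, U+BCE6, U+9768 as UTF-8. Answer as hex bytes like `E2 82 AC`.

E3 82 88 E1 93 AC EB B3 A6 E9 9D A8

U+3088: 3-byte form → E3 82 88.
U+14EC: 3-byte form → E1 93 AC.
U+BCE6: 3-byte form → EB B3 A6.
U+9768: 3-byte form → E9 9D A8.
Concatenated (12 bytes): E3 82 88 E1 93 AC EB B3 A6 E9 9D A8.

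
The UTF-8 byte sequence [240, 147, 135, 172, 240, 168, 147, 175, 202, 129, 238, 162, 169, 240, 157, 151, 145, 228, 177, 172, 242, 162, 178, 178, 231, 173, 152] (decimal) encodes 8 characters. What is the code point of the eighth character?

U+7B58

Offset 0: leading byte 0xF0 = 11110000 → 4-byte char #1 = F0 93 87 AC.
Offset 4: leading byte 0xF0 = 11110000 → 4-byte char #2 = F0 A8 93 AF.
Offset 8: leading byte 0xCA = 11001010 → 2-byte char #3 = CA 81.
Offset 10: leading byte 0xEE = 11101110 → 3-byte char #4 = EE A2 A9.
Offset 13: leading byte 0xF0 = 11110000 → 4-byte char #5 = F0 9D 97 91.
Offset 17: leading byte 0xE4 = 11100100 → 3-byte char #6 = E4 B1 AC.
Offset 20: leading byte 0xF2 = 11110010 → 4-byte char #7 = F2 A2 B2 B2.
Offset 24: leading byte 0xE7 = 11100111 → 3-byte char #8 = E7 AD 98.
Leading byte 0xE7 = 11100111 matches 1110xxxx → 3-byte sequence.
Byte 1: 0xE7 = 11100111, payload 0111 (4 bits).
Byte 2: 0xAD = 10101101 (10xxxxxx ✓), payload 101101.
Byte 3: 0x98 = 10011000 (10xxxxxx ✓), payload 011000.
Concatenate: 0111101101011000 = 0x7B58 (16 bits → U+7B58).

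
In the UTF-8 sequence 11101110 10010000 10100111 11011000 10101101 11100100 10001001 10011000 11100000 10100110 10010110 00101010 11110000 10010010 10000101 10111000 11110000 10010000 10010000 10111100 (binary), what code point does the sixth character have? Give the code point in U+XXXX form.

U+12178

Offset 0: leading byte 0xEE = 11101110 → 3-byte char #1 = EE 90 A7.
Offset 3: leading byte 0xD8 = 11011000 → 2-byte char #2 = D8 AD.
Offset 5: leading byte 0xE4 = 11100100 → 3-byte char #3 = E4 89 98.
Offset 8: leading byte 0xE0 = 11100000 → 3-byte char #4 = E0 A6 96.
Offset 11: leading byte 0x2A = 00101010 → 1-byte char #5 = 2A.
Offset 12: leading byte 0xF0 = 11110000 → 4-byte char #6 = F0 92 85 B8.
Leading byte 0xF0 = 11110000 matches 11110xxx → 4-byte sequence.
Byte 1: 0xF0 = 11110000, payload 000 (3 bits).
Byte 2: 0x92 = 10010010 (10xxxxxx ✓), payload 010010.
Byte 3: 0x85 = 10000101 (10xxxxxx ✓), payload 000101.
Byte 4: 0xB8 = 10111000 (10xxxxxx ✓), payload 111000.
Concatenate: 000010010000101111000 = 0x12178 (21 bits → U+12178).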